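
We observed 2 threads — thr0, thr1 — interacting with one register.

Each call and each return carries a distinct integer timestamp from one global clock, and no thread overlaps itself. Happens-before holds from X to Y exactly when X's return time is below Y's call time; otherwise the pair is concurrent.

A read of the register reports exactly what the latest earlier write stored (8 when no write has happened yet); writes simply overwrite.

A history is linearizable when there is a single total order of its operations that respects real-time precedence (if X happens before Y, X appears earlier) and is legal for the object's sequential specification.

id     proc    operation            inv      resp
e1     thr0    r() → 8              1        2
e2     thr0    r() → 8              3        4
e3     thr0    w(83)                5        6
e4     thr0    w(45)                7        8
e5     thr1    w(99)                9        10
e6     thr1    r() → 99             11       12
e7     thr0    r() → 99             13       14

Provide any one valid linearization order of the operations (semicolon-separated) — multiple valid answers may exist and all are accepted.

e1; e2; e3; e4; e5; e6; e7

after step 1 (e1 r() → 8): value 8
after step 2 (e2 r() → 8): value 8
after step 3 (e3 w(83)): value 83
after step 4 (e4 w(45)): value 45
after step 5 (e5 w(99)): value 99
after step 6 (e6 r() → 99): value 99
after step 7 (e7 r() → 99): value 99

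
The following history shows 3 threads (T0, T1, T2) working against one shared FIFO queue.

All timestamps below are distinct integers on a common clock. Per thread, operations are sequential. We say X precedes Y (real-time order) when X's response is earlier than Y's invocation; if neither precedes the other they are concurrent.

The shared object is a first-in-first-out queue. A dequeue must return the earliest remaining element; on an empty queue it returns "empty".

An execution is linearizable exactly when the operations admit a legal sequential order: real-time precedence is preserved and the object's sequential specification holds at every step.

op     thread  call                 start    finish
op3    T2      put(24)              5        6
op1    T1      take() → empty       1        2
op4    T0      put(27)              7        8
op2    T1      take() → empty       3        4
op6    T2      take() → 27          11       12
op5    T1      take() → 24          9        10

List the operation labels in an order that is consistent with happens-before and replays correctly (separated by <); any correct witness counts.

op1 < op2 < op3 < op4 < op5 < op6

1. op1 take() → empty, leaving queue <>
2. op2 take() → empty, leaving queue <>
3. op3 put(24), leaving queue <24>
4. op4 put(27), leaving queue <24,27>
5. op5 take() → 24, leaving queue <27>
6. op6 take() → 27, leaving queue <>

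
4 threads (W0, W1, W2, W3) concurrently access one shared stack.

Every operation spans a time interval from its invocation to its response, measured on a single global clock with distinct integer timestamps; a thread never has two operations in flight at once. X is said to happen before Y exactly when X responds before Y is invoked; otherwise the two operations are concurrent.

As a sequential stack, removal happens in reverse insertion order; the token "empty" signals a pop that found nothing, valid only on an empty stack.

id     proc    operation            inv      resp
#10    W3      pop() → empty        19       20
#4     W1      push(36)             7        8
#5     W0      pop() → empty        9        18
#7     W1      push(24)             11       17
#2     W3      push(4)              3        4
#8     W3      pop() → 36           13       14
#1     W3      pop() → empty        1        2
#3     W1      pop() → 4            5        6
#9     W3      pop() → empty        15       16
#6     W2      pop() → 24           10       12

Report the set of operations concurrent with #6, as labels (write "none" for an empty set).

#5, #7

#6 runs from 10 to 12; window-overlapping ops are concurrent
#1 [1,2]: before
#2 [3,4]: before
#3 [5,6]: before
#4 [7,8]: before
#5 [9,18]: concurrent
#7 [11,17]: concurrent
#8 [13,14]: after
#9 [15,16]: after
#10 [19,20]: after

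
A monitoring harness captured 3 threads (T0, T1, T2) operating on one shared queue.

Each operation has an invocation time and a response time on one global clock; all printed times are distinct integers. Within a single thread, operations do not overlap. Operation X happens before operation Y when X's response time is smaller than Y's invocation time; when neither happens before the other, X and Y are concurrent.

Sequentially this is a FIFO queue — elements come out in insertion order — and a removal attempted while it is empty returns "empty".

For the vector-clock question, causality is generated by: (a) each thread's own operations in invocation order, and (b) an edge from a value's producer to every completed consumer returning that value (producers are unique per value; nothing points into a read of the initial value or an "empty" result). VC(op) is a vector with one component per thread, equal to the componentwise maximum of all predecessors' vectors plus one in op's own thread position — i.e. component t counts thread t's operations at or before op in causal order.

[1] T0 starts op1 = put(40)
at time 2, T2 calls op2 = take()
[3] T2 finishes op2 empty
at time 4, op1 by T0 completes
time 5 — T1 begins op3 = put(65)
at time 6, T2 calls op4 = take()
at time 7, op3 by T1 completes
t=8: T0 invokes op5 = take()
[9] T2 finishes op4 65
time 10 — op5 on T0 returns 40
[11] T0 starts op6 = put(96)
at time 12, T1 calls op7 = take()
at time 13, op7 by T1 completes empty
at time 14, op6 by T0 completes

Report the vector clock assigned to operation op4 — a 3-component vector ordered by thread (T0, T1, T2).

op2 (invocation 2): nothing precedes it; T2's component alone gives (0, 0, 1)
op3 (invocation 5): nothing precedes it; T1's component alone gives (0, 1, 0)
op1 (invocation 1): nothing precedes it; T0's component alone gives (1, 0, 0)
VC(op7, invoked at 12): max of VC(op3)=(0, 1, 0), then +1 on thread T1 → (0, 2, 0)
VC(op5, invoked at 8): max of VC(op1)=(1, 0, 0), then +1 on thread T0 → (2, 0, 0)
VC(op4, invoked at 6): max of VC(op2)=(0, 0, 1), VC(op3)=(0, 1, 0), then +1 on thread T2 → (0, 1, 2)
VC(op6, invoked at 11): max of VC(op5)=(2, 0, 0), then +1 on thread T0 → (3, 0, 0)
target: VC(op4) = (0, 1, 2)

(0, 1, 2)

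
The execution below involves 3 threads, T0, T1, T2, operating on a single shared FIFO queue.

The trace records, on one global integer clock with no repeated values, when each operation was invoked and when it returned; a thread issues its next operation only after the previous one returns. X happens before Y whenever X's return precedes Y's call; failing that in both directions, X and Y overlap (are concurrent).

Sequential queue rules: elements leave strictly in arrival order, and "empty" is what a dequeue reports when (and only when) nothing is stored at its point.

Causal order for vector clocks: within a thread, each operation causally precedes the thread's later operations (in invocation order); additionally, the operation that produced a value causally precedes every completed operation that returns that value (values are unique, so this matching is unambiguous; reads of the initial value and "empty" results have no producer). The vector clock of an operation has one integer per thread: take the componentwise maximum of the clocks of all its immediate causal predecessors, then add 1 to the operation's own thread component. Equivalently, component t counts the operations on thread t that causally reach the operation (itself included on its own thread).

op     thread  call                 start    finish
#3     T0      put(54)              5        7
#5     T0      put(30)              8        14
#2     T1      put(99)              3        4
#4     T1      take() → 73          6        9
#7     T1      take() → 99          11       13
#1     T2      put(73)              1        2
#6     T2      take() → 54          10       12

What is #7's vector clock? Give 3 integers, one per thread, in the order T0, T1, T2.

invoked at 1, #1 has no predecessors; its own T2 bump gives (0, 0, 1)
invoked at 3, #2 has no predecessors; its own T1 bump gives (0, 1, 0)
invoked at 5, #3 has no predecessors; its own T0 bump gives (1, 0, 0)
#5, invoked 8, takes VC(#3)=(1, 0, 0) under max, adds 1 for T0 → (2, 0, 0)
#4, invoked 6, takes VC(#1)=(0, 0, 1), VC(#2)=(0, 1, 0) under max, adds 1 for T1 → (0, 2, 1)
#6, invoked 10, takes VC(#1)=(0, 0, 1), VC(#3)=(1, 0, 0) under max, adds 1 for T2 → (1, 0, 2)
#7, invoked 11, takes VC(#2)=(0, 1, 0), VC(#4)=(0, 2, 1) under max, adds 1 for T1 → (0, 3, 1)
target: VC(#7) = (0, 3, 1)

(0, 3, 1)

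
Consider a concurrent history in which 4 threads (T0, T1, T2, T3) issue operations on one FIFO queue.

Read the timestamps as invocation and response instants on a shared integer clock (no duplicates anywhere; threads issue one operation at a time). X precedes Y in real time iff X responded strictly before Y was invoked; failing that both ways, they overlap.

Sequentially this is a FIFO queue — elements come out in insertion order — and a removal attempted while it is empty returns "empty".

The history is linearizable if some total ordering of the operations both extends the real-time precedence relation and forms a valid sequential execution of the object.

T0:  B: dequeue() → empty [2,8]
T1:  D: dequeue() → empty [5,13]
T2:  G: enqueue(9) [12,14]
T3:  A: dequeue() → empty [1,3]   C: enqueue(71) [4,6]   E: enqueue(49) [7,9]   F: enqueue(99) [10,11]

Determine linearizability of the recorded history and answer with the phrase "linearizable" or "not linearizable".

linearizable

a witness: A, B, D, C, E, F, G
1. A dequeue() → empty, leaving queue <>
2. B dequeue() → empty, leaving queue <>
3. D dequeue() → empty, leaving queue <>
4. C enqueue(71), leaving queue <71>
5. E enqueue(49), leaving queue <71,49>
6. F enqueue(99), leaving queue <71,49,99>
7. G enqueue(9), leaving queue <71,49,99,9>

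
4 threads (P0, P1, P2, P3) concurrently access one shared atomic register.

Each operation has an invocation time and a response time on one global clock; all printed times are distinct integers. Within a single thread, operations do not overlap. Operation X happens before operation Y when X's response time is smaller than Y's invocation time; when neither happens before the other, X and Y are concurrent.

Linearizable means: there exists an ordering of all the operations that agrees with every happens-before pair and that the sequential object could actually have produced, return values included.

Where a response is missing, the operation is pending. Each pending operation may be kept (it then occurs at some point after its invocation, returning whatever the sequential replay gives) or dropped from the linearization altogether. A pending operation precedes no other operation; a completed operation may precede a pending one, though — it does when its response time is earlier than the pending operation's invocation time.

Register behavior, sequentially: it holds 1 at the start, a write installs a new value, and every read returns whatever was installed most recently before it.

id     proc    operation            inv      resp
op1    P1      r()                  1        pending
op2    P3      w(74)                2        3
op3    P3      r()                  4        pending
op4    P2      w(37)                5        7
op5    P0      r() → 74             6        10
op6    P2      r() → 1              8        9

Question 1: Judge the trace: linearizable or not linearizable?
not linearizable

through event 8 a valid linearization exists; event 9 (op6 responding at time 9) ends that
one real-time candidate order over the 3 completed operations — the atomic register replay rejects it
completion choices over the 3 pending operations (op1, op3, op5) were checked; none helps
e.g. op2, op4, op6 (pending dropped): illegal at step 3, since op6 r() → 1 cannot apply there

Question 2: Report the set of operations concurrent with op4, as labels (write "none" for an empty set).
Answer: op1, op3, op5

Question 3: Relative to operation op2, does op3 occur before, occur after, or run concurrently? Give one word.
Answer: after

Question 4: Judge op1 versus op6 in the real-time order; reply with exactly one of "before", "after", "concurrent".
Answer: concurrent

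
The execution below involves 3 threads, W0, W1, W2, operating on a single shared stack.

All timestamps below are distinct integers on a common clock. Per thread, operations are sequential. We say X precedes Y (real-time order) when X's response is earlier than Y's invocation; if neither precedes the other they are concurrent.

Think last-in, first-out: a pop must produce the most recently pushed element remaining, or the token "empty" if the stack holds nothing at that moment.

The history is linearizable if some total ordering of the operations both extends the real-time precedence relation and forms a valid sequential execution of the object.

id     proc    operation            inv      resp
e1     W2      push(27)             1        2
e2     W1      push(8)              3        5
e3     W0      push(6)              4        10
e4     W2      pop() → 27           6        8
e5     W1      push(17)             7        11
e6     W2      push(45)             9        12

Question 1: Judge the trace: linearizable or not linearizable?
not linearizable

the violation lands at event 8, e4's response at time 8: events 1..7 linearize, events 1..8 do not
a single order respects real time; the 3 completed stack operations fail replay along it
include/drop combinations of the 2 pending operations (e3, e5) were all tried; none helps
one such order, e1, e2, e4 (pending dropped), breaks at step 3 where e4 pop() → 27 is illegal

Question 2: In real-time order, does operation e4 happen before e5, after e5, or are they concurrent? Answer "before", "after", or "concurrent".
concurrent

e4 spans [6,8], e5 spans [7,11]
the intervals overlap in both directions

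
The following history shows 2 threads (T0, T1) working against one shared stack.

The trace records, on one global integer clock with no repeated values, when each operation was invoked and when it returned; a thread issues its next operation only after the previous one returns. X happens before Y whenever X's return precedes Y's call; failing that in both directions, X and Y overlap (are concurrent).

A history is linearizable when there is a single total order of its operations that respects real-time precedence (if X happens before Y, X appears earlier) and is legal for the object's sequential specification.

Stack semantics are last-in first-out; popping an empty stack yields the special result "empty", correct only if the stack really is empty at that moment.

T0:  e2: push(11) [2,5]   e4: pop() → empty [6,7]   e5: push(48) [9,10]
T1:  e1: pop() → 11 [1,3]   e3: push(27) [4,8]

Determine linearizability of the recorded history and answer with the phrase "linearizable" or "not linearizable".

witness order: e2, e1, e4, e3, e5
step 1: e2 push(11) — stack <11>
step 2: e1 pop() → 11 — stack <>
step 3: e4 pop() → empty — stack <>
step 4: e3 push(27) — stack <27>
step 5: e5 push(48) — stack <27,48>

linearizable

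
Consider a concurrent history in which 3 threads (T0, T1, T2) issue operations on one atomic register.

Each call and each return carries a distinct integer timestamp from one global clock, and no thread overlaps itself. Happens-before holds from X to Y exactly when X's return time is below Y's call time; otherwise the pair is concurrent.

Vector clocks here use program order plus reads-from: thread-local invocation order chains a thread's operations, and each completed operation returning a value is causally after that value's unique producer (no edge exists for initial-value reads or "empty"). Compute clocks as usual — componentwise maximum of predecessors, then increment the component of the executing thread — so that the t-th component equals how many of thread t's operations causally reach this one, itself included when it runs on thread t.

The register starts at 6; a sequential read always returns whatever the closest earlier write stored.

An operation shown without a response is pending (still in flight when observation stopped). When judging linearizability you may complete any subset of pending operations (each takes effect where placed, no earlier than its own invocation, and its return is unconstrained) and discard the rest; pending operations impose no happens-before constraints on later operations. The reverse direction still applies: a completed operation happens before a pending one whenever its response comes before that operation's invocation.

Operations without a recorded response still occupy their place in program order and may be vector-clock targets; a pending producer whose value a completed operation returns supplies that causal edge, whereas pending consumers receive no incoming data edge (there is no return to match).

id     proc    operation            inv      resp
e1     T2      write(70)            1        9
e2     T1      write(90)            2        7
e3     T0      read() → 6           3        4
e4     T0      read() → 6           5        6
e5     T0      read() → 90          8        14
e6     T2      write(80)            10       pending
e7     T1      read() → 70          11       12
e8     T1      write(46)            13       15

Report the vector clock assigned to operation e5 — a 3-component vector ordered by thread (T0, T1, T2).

(3, 1, 0)

e1, invoked 1, has no incoming edges; only T2's bump applies → (0, 0, 1)
e2, invoked 2, has no incoming edges; only T1's bump applies → (0, 1, 0)
e3, invoked 3, has no incoming edges; only T0's bump applies → (1, 0, 0)
e6 (invocation 10): componentwise max over VC(e1)=(0, 0, 1), +1 at T2, giving (0, 0, 2)
e4 (invocation 5): componentwise max over VC(e3)=(1, 0, 0), +1 at T0, giving (2, 0, 0)
e7 (invocation 11): componentwise max over VC(e1)=(0, 0, 1), VC(e2)=(0, 1, 0), +1 at T1, giving (0, 2, 1)
e8 (invocation 13): componentwise max over VC(e7)=(0, 2, 1), +1 at T1, giving (0, 3, 1)
e5 (invocation 8): componentwise max over VC(e2)=(0, 1, 0), VC(e4)=(2, 0, 0), +1 at T0, giving (3, 1, 0)
target: VC(e5) = (3, 1, 0)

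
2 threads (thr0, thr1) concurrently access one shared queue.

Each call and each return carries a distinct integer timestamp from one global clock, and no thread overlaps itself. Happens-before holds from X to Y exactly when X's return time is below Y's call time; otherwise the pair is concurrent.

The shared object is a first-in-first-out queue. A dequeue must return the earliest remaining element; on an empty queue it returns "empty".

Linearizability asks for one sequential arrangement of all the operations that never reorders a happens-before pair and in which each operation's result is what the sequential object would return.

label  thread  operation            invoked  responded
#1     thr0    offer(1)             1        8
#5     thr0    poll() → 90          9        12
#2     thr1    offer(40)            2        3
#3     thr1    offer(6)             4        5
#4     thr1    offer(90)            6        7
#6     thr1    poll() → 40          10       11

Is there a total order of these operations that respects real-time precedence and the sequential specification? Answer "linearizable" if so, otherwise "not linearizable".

already the first 12 events (up to #5's response at time 12) admit no linearization; the first 11 still do
8 orders of the 6 completed queue ops respect real time; none is legal
take #1, #2, #3, #4, #5, #6: step 5 already fails, because #5 poll() → 90 cannot occur there
take #1, #2, #3, #4, #6, #5: step 5 already fails, because #6 poll() → 40 cannot occur there

not linearizable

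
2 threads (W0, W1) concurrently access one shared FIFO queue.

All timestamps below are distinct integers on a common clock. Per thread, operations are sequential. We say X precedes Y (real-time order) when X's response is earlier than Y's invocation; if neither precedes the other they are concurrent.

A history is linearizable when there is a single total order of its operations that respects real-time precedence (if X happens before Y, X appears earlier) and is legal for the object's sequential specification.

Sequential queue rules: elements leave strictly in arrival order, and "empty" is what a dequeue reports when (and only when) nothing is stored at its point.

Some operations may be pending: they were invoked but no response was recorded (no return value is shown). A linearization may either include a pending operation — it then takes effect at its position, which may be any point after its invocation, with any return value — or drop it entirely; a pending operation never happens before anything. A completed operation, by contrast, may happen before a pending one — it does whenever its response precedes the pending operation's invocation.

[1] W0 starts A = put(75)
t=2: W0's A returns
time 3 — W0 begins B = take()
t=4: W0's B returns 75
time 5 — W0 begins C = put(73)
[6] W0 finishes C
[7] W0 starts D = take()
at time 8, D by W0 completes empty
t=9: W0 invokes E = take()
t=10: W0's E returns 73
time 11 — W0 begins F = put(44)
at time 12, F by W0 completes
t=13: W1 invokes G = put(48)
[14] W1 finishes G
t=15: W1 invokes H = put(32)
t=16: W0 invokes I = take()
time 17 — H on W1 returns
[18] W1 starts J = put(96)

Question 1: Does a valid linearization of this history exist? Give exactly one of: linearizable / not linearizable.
cut after 7 events: linearizable; cut after 8 events (D responds, time 8): not linearizable
the sole real-time-consistent order of 4 completed operations fails the FIFO queue replay
for example A, B, C, D fails at step 4: D take() → empty is not legal there

not linearizable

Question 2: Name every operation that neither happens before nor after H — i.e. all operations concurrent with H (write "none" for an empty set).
H runs from 15 to 17; window-overlapping ops are concurrent
A [1,2]: before
B [3,4]: before
C [5,6]: before
D [7,8]: before
E [9,10]: before
F [11,12]: before
G [13,14]: before
I [16,…): concurrent
J [18,…): after

I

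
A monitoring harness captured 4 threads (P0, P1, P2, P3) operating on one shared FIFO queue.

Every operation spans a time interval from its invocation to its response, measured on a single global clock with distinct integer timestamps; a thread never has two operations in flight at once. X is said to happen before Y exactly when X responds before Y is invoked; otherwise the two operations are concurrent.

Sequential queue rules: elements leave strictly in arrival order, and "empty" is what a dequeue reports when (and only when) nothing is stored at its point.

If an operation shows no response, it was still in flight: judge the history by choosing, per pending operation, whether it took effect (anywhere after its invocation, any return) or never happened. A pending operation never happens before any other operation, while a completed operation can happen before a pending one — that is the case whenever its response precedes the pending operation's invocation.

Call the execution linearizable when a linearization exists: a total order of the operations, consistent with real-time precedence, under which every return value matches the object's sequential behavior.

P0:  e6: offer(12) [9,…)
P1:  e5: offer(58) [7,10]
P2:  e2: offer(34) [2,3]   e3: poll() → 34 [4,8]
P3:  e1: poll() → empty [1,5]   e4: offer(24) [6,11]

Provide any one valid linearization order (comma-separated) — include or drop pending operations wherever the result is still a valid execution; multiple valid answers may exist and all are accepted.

e1, e2, e3, e4, e5

step 1: e1 poll() → empty — queue <>
step 2: e2 offer(34) — queue <34>
step 3: e3 poll() → 34 — queue <>
step 4: e4 offer(24) — queue <24>
step 5: e5 offer(58) — queue <24,58>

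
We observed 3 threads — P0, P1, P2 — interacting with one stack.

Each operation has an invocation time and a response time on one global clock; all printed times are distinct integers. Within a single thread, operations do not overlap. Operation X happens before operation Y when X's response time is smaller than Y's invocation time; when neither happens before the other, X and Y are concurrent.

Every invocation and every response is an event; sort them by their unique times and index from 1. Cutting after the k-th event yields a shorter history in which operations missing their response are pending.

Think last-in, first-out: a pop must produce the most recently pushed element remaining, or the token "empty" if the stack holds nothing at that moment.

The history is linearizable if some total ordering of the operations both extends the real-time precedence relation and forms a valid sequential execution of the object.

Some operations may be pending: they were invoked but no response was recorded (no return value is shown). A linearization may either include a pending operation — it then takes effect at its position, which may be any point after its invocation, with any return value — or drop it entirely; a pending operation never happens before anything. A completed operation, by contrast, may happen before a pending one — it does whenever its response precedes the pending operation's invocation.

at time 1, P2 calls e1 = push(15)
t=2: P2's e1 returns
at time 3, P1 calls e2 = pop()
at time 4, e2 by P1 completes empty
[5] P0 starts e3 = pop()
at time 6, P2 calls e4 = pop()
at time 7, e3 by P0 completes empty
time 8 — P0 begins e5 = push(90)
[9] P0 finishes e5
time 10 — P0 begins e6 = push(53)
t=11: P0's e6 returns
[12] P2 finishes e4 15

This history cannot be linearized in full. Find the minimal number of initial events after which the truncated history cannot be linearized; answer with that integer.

events 1..3 are linearizable; a witness order is e1:
step 1: e1 push(15) — stack <15>
once event 4 joins (e2's response, time 4), exhaustive search finds no witness
for example e1, e2 fails at step 2: e2 pop() → empty is not legal there

4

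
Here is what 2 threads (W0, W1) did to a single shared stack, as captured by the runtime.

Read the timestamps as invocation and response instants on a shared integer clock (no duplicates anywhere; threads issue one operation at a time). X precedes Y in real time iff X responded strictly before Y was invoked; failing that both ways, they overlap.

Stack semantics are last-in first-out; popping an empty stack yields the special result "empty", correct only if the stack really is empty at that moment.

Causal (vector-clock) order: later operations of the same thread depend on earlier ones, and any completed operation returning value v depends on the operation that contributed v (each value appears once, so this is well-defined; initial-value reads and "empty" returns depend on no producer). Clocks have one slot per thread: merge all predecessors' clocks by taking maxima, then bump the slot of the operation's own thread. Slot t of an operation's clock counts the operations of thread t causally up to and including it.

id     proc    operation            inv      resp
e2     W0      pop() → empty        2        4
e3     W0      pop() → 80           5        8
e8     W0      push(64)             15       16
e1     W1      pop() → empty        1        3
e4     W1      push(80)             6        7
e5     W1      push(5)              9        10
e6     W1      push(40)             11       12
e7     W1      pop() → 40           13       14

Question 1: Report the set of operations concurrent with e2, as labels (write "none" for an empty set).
e1

e2 spans [2,4]: anything still running between times 2 and 4 counts as concurrent
e1 [1,3]: concurrent
e3 [5,8]: after
e4 [6,7]: after
e5 [9,10]: after
e6 [11,12]: after
e7 [13,14]: after
e8 [15,16]: after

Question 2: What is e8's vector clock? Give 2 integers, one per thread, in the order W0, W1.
(3, 2)

root op e1, invoked 1: fresh clock plus W1's own tick → (0, 1)
root op e2, invoked 2: fresh clock plus W0's own tick → (1, 0)
VC(e4, invoked at 6): max of VC(e1)=(0, 1), then +1 on thread W1 → (0, 2)
VC(e5, invoked at 9): max of VC(e4)=(0, 2), then +1 on thread W1 → (0, 3)
VC(e6, invoked at 11): max of VC(e5)=(0, 3), then +1 on thread W1 → (0, 4)
VC(e3, invoked at 5): max of VC(e2)=(1, 0), VC(e4)=(0, 2), then +1 on thread W0 → (2, 2)
VC(e7, invoked at 13): max of VC(e6)=(0, 4), then +1 on thread W1 → (0, 5)
VC(e8, invoked at 15): max of VC(e3)=(2, 2), then +1 on thread W0 → (3, 2)
target: VC(e8) = (3, 2)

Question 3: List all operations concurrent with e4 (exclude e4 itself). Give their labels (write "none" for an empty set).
e3

concurrent with e4 ([6,7]): every op whose interval crosses 6..7
e1 [1,3]: before
e2 [2,4]: before
e3 [5,8]: concurrent
e5 [9,10]: after
e6 [11,12]: after
e7 [13,14]: after
e8 [15,16]: after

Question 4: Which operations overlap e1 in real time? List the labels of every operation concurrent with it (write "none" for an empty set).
e2

e1 runs from 1 to 3; window-overlapping ops are concurrent
e2 [2,4]: concurrent
e3 [5,8]: after
e4 [6,7]: after
e5 [9,10]: after
e6 [11,12]: after
e7 [13,14]: after
e8 [15,16]: after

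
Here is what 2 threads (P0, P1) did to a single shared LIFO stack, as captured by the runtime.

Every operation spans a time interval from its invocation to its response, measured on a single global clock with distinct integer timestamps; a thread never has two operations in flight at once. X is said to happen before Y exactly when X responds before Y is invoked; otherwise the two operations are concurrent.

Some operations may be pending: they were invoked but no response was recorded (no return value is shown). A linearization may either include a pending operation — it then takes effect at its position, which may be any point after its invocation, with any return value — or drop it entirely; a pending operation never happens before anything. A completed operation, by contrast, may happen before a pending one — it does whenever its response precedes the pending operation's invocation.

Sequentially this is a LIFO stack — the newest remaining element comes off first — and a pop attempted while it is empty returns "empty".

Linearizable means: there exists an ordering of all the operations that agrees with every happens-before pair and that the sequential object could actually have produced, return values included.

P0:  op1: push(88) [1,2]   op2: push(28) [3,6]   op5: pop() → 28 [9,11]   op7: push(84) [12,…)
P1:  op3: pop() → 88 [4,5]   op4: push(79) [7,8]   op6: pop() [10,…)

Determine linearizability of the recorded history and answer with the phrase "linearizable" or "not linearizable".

linearizable

one valid linearization: op1, op3, op2, op4, op6, op5
step 1: op1 push(88) — stack <88>
step 2: op3 pop() → 88 — stack <>
step 3: op2 push(28) — stack <28>
step 4: op4 push(79) — stack <28,79>
step 5: op6 pop() (pending, included) — stack <28>
step 6: op5 pop() → 28 — stack <>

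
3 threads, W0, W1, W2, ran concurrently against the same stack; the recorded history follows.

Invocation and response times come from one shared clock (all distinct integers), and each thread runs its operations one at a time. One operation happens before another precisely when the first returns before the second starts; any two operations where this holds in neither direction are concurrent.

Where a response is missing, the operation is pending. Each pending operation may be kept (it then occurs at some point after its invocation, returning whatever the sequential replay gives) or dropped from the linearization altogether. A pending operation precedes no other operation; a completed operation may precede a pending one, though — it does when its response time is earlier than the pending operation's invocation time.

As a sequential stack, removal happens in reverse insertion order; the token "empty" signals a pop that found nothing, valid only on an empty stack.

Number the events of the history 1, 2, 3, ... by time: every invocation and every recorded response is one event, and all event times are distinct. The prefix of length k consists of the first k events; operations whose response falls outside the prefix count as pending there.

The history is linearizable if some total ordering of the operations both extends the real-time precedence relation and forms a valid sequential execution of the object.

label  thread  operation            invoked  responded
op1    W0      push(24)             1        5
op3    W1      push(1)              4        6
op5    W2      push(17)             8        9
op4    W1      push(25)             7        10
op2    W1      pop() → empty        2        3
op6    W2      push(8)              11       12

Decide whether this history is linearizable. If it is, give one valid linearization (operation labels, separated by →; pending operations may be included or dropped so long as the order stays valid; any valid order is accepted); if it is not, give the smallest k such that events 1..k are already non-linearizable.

1. op2 pop() → empty, leaving stack <>
2. op1 push(24), leaving stack <24>
3. op3 push(1), leaving stack <24,1>
4. op4 push(25), leaving stack <24,1,25>
5. op5 push(17), leaving stack <24,1,25,17>
6. op6 push(8), leaving stack <24,1,25,17,8>

linearizable — witness: op2 → op1 → op3 → op4 → op5 → op6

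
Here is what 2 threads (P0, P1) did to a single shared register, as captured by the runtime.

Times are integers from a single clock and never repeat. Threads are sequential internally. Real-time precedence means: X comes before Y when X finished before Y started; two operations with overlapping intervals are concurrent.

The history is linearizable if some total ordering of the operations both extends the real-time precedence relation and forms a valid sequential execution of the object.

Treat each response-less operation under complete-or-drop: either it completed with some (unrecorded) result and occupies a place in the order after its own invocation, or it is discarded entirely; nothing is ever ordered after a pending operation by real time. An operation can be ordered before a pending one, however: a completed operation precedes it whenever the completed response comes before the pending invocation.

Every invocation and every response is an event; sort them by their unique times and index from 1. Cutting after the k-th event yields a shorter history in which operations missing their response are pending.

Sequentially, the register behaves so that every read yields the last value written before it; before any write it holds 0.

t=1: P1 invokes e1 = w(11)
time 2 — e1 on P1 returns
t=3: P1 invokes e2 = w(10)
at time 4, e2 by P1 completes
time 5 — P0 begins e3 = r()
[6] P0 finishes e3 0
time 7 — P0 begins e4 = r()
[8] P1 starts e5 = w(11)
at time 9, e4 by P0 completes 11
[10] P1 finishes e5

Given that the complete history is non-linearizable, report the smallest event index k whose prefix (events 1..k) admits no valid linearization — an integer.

6

events 1..5 are linearizable, e.g. via e1, e2:
1. e1 w(11), leaving value 11
2. e2 w(10), leaving value 10
once event 6 joins (e3's response, time 6), exhaustive search finds no witness
e.g. e1, e2, e3: illegal at step 3, since e3 r() → 0 cannot apply there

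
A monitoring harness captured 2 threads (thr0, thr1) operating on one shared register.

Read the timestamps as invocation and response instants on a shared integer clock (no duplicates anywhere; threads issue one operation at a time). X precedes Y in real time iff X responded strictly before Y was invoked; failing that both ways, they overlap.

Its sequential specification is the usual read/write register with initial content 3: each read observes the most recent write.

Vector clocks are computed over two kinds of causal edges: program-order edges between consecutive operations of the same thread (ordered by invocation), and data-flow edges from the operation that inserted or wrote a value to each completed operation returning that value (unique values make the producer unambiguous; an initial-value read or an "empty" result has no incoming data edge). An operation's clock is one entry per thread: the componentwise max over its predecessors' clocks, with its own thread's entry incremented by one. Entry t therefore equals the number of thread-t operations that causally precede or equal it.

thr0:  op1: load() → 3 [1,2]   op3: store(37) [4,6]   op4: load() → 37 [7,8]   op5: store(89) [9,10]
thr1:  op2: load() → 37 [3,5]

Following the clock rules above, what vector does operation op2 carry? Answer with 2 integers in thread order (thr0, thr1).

(2, 1)

VC(op1, invoked at 1): no causal predecessors; +1 on thr0 → (1, 0)
from VC(op1)=(1, 0), op3 (invoked 4) maxes components and bumps thr0 → (2, 0)
from VC(op3)=(2, 0), op2 (invoked 3) maxes components and bumps thr1 → (2, 1)
from VC(op3)=(2, 0), op4 (invoked 7) maxes components and bumps thr0 → (3, 0)
from VC(op4)=(3, 0), op5 (invoked 9) maxes components and bumps thr0 → (4, 0)
target: VC(op2) = (2, 1)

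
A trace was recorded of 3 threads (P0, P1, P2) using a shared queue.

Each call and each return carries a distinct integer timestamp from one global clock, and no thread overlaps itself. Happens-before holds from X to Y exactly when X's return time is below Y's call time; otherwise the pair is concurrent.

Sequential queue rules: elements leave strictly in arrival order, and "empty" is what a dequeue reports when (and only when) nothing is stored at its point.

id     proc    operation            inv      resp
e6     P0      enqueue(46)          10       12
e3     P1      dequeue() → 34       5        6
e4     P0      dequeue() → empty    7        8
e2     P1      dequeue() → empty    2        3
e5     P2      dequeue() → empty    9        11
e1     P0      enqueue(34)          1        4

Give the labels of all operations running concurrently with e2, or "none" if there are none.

concurrent with e2 ([2,3]): every op whose interval crosses 2..3
e1 [1,4]: concurrent
e3 [5,6]: after
e4 [7,8]: after
e5 [9,11]: after
e6 [10,12]: after

e1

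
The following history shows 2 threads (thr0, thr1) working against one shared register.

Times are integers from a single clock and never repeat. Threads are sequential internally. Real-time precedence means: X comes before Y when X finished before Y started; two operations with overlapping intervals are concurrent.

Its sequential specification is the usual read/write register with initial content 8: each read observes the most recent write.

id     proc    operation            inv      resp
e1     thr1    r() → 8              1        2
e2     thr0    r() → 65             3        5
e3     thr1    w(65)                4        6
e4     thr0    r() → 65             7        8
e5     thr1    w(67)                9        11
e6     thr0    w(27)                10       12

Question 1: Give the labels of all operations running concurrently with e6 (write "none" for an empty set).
Answer: e5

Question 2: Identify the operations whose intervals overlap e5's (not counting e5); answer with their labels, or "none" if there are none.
Answer: e6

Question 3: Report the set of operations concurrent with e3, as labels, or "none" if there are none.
Answer: e2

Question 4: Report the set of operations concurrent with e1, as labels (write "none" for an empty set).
Answer: none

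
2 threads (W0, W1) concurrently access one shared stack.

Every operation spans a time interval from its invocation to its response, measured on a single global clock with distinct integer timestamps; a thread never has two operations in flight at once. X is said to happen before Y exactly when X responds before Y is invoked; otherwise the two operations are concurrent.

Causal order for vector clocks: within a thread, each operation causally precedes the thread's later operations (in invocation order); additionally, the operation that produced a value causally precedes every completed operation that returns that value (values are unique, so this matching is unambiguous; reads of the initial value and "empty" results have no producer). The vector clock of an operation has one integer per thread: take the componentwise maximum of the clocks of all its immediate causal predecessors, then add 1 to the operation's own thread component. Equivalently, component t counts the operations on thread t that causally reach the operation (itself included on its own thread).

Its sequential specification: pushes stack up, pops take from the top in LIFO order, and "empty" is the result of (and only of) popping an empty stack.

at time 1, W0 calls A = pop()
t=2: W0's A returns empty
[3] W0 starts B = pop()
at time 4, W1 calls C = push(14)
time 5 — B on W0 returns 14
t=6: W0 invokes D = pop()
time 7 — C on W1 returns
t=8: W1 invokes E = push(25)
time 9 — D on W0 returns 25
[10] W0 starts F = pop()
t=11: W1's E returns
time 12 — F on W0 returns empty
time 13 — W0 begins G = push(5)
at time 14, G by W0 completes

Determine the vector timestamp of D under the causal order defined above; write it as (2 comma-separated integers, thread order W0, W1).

(3, 2)

C (invocation 4): nothing precedes it; W1's component alone gives (0, 1)
A (invocation 1): nothing precedes it; W0's component alone gives (1, 0)
merge at E (invoked 8): VC(C)=(0, 1), own-thread bump on W1 → (0, 2)
merge at B (invoked 3): VC(A)=(1, 0), VC(C)=(0, 1), own-thread bump on W0 → (2, 1)
merge at D (invoked 6): VC(B)=(2, 1), VC(E)=(0, 2), own-thread bump on W0 → (3, 2)
merge at F (invoked 10): VC(D)=(3, 2), own-thread bump on W0 → (4, 2)
merge at G (invoked 13): VC(F)=(4, 2), own-thread bump on W0 → (5, 2)
target: VC(D) = (3, 2)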